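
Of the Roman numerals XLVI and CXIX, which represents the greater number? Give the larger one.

XLVI = 46
CXIX = 119
119 is larger

CXIX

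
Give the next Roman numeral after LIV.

LIV = 54; next is 55

LV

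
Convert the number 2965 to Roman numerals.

Convert 2965 to Roman numerals:
  2965 contains 2×1000 (MM)
  965 contains 1×900 (CM)
  65 contains 1×50 (L)
  15 contains 1×10 (X)
  5 contains 1×5 (V)

MMCMLXV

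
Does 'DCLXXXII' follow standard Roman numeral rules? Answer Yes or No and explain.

'DCLXXXII': Check the rules: uses only the symbols I, V, X, L, C, D, M; no symbol is repeated more than three times in a row; V, L and D each appear at most once; no smaller symbol precedes a larger one (values never increase from left to right). Value: D (500) + C (100) + L (50) + X (10) + X (10) + X (10) + I (1) + I (1) = 682. So it is a valid standard Roman numeral.

Yes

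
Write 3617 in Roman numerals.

Convert 3617 to Roman numerals:
  3617 contains 3×1000 (MMM)
  617 contains 1×500 (D)
  117 contains 1×100 (C)
  17 contains 1×10 (X)
  7 contains 1×5 (V)
  2 contains 2×1 (II)

MMMDCXVII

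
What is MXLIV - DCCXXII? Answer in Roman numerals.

MXLIV = 1044
DCCXXII = 722
1044 - 722 = 322

CCCXXII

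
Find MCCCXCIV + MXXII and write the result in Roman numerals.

MCCCXCIV = 1394
MXXII = 1022
1394 + 1022 = 2416

MMCDXVI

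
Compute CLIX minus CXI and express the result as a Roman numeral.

CLIX = 159
CXI = 111
159 - 111 = 48

XLVIII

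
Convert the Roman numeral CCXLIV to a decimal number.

CCXLIV: C=100, C=100, XL=40, IV=4
100 + 100 + 40 + 4 = 244

244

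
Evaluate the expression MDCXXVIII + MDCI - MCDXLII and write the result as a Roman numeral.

MDCXXVIII = 1628, MDCI = 1601, MCDXLII = 1442
1628 + 1601 = 3229
3229 - 1442 = 1787

MDCCLXXXVII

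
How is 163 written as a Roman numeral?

Convert 163 to Roman numerals:
  163 contains 1×100 (C)
  63 contains 1×50 (L)
  13 contains 1×10 (X)
  3 contains 3×1 (III)

CLXIII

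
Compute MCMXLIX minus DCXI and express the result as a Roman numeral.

MCMXLIX = 1949
DCXI = 611
1949 - 611 = 1338

MCCCXXXVIII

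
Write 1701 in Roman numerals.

Convert 1701 to Roman numerals:
  1701 contains 1×1000 (M)
  701 contains 1×500 (D)
  201 contains 2×100 (CC)
  1 contains 1×1 (I)

MDCCI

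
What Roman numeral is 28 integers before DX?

DX = 510
510 - 28 = 482

CDLXXXII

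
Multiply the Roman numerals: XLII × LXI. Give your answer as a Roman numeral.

XLII = 42
LXI = 61
42 × 61 = 2562

MMDLXII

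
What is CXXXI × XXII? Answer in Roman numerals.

CXXXI = 131
XXII = 22
131 × 22 = 2882

MMDCCCLXXXII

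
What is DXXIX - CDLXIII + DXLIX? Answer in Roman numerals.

DXXIX = 529, CDLXIII = 463, DXLIX = 549
529 - 463 = 66
66 + 549 = 615

DCXV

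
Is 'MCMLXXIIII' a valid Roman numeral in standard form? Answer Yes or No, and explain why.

'MCMLXXIIII': More than 3 consecutive I's

No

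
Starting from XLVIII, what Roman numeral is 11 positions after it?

XLVIII = 48
48 + 11 = 59

LIX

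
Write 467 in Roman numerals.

Convert 467 to Roman numerals:
  467 contains 1×400 (CD)
  67 contains 1×50 (L)
  17 contains 1×10 (X)
  7 contains 1×5 (V)
  2 contains 2×1 (II)

CDLXVII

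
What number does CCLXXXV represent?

CCLXXXV: C=100, C=100, L=50, X=10, X=10, X=10, V=5
100 + 100 + 50 + 10 + 10 + 10 + 5 = 285

285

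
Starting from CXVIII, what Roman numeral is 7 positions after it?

CXVIII = 118
118 + 7 = 125

CXXV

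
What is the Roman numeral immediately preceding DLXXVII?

DLXXVII = 577, so the previous integer is 577 - 1 = 576

DLXXVI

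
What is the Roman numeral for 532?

Convert 532 to Roman numerals:
  532 contains 1×500 (D)
  32 contains 3×10 (XXX)
  2 contains 2×1 (II)

DXXXII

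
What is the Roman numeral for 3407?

Convert 3407 to Roman numerals:
  3407 contains 3×1000 (MMM)
  407 contains 1×400 (CD)
  7 contains 1×5 (V)
  2 contains 2×1 (II)

MMMCDVII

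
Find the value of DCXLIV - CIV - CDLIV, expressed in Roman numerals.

DCXLIV = 644, CIV = 104, CDLIV = 454
644 - 104 = 540
540 - 454 = 86

LXXXVI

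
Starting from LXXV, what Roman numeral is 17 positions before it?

LXXV = 75
75 - 17 = 58

LVIII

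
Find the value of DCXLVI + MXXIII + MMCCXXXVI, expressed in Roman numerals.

DCXLVI = 646, MXXIII = 1023, MMCCXXXVI = 2236
646 + 1023 = 1669
1669 + 2236 = 3905

MMMCMV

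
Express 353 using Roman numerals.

Convert 353 to Roman numerals:
  353 contains 3×100 (CCC)
  53 contains 1×50 (L)
  3 contains 3×1 (III)

CCCLIII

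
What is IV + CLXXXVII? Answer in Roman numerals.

IV = 4
CLXXXVII = 187
4 + 187 = 191

CXCI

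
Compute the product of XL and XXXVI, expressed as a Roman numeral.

XL = 40
XXXVI = 36
40 × 36 = 1440

MCDXL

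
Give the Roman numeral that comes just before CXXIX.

CXXIX = 129, so the previous integer is 129 - 1 = 128

CXXVIII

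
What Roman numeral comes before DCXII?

DCXII = 612, so the previous integer is 612 - 1 = 611

DCXI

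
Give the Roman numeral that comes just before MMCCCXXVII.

MMCCCXXVII = 2327; previous is 2326

MMCCCXXVI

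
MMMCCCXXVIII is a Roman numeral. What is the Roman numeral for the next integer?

MMMCCCXXVIII = 3328; next is 3329

MMMCCCXXIX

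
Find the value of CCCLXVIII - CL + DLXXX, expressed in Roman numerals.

CCCLXVIII = 368, CL = 150, DLXXX = 580
368 - 150 = 218
218 + 580 = 798

DCCXCVIII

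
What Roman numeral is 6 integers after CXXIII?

CXXIII = 123
123 + 6 = 129

CXXIX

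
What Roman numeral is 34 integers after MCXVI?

MCXVI = 1116
1116 + 34 = 1150

MCL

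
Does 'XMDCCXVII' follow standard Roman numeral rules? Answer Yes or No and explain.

'XMDCCXVII': Invalid subtractive combination: XM

No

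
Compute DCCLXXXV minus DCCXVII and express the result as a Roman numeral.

DCCLXXXV = 785
DCCXVII = 717
785 - 717 = 68

LXVIII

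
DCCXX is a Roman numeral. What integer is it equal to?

DCCXX: D=500, C=100, C=100, X=10, X=10
500 + 100 + 100 + 10 + 10 = 720

720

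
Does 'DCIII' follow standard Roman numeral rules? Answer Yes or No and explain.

'DCIII': Check the rules: uses only the symbols I, V, X, L, C, D, M; no symbol is repeated more than three times in a row; V, L and D each appear at most once; no smaller symbol precedes a larger one (values never increase from left to right). Value: D (500) + C (100) + I (1) + I (1) + I (1) = 603. So it is a valid standard Roman numeral.

Yes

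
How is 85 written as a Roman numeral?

Convert 85 to Roman numerals:
  85 contains 1×50 (L)
  35 contains 3×10 (XXX)
  5 contains 1×5 (V)

LXXXV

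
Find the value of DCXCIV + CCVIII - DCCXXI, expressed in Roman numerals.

DCXCIV = 694, CCVIII = 208, DCCXXI = 721
694 + 208 = 902
902 - 721 = 181

CLXXXI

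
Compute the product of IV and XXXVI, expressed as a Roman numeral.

IV = 4
XXXVI = 36
4 × 36 = 144

CXLIV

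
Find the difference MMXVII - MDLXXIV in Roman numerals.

MMXVII = 2017
MDLXXIV = 1574
2017 - 1574 = 443

CDXLIII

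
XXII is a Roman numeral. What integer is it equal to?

XXII: X=10, X=10, I=1, I=1
10 + 10 + 1 + 1 = 22

22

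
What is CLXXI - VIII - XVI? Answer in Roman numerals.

CLXXI = 171, VIII = 8, XVI = 16
171 - 8 = 163
163 - 16 = 147

CXLVII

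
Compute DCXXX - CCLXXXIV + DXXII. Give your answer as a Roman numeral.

DCXXX = 630, CCLXXXIV = 284, DXXII = 522
630 - 284 = 346
346 + 522 = 868

DCCCLXVIII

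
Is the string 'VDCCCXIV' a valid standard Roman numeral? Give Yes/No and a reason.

'VDCCCXIV': V should not appear more than once

No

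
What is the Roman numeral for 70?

Convert 70 to Roman numerals:
  70 contains 1×50 (L)
  20 contains 2×10 (XX)

LXX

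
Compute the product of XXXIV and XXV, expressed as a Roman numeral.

XXXIV = 34
XXV = 25
34 × 25 = 850

DCCCL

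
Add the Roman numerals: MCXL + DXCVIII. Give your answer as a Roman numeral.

MCXL = 1140
DXCVIII = 598
1140 + 598 = 1738

MDCCXXXVIII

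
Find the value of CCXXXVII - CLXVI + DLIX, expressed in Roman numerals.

CCXXXVII = 237, CLXVI = 166, DLIX = 559
237 - 166 = 71
71 + 559 = 630

DCXXX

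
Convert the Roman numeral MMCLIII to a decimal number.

MMCLIII: M=1000, M=1000, C=100, L=50, I=1, I=1, I=1
1000 + 1000 + 100 + 50 + 1 + 1 + 1 = 2153

2153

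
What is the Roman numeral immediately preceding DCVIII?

DCVIII = 608; previous is 607

DCVII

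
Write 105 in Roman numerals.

Convert 105 to Roman numerals:
  105 contains 1×100 (C)
  5 contains 1×5 (V)

CV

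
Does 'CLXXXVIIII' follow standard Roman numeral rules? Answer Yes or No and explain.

'CLXXXVIIII': More than 3 consecutive I's

No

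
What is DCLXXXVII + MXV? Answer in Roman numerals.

DCLXXXVII = 687
MXV = 1015
687 + 1015 = 1702

MDCCII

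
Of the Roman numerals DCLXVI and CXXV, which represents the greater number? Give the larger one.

DCLXVI = 666
CXXV = 125
666 is larger

DCLXVI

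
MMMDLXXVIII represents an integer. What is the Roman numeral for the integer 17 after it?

MMMDLXXVIII = 3578
3578 + 17 = 3595

MMMDXCV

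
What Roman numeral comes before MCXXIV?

MCXXIV = 1124, so the previous integer is 1124 - 1 = 1123

MCXXIII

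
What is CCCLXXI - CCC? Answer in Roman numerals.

CCCLXXI = 371
CCC = 300
371 - 300 = 71

LXXI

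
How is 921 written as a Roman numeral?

Convert 921 to Roman numerals:
  921 contains 1×900 (CM)
  21 contains 2×10 (XX)
  1 contains 1×1 (I)

CMXXI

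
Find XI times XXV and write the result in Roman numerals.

XI = 11
XXV = 25
11 × 25 = 275

CCLXXV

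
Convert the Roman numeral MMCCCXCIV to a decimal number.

MMCCCXCIV: M=1000, M=1000, C=100, C=100, C=100, XC=90, IV=4
1000 + 1000 + 100 + 100 + 100 + 90 + 4 = 2394

2394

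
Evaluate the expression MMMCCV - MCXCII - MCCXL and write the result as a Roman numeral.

MMMCCV = 3205, MCXCII = 1192, MCCXL = 1240
3205 - 1192 = 2013
2013 - 1240 = 773

DCCLXXIII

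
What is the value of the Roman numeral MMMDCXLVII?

MMMDCXLVII: M=1000, M=1000, M=1000, D=500, C=100, XL=40, V=5, I=1, I=1
1000 + 1000 + 1000 + 500 + 100 + 40 + 5 + 1 + 1 = 3647

3647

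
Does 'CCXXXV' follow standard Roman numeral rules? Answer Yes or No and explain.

'CCXXXV': Check the rules: uses only the symbols I, V, X, L, C, D, M; no symbol is repeated more than three times in a row; V, L and D each appear at most once; no smaller symbol precedes a larger one (values never increase from left to right). Value: C (100) + C (100) + X (10) + X (10) + X (10) + V (5) = 235. So it is a valid standard Roman numeral.

Yes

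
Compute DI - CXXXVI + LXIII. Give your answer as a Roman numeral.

DI = 501, CXXXVI = 136, LXIII = 63
501 - 136 = 365
365 + 63 = 428

CDXXVIII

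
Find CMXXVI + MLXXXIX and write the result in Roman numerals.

CMXXVI = 926
MLXXXIX = 1089
926 + 1089 = 2015

MMXV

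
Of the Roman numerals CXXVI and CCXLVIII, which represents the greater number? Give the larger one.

CXXVI = 126
CCXLVIII = 248
248 is larger

CCXLVIII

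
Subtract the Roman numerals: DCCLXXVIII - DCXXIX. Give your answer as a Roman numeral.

DCCLXXVIII = 778
DCXXIX = 629
778 - 629 = 149

CXLIX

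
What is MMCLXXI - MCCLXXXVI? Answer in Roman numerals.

MMCLXXI = 2171
MCCLXXXVI = 1286
2171 - 1286 = 885

DCCCLXXXV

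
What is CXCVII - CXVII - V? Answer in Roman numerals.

CXCVII = 197, CXVII = 117, V = 5
197 - 117 = 80
80 - 5 = 75

LXXV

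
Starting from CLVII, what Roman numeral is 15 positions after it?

CLVII = 157
157 + 15 = 172

CLXXII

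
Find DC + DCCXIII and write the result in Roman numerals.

DC = 600
DCCXIII = 713
600 + 713 = 1313

MCCCXIII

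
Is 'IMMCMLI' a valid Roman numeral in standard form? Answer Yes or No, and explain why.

'IMMCMLI': Invalid subtractive combination: IM

No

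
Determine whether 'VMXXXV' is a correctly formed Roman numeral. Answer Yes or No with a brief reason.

'VMXXXV': V should not appear more than once

No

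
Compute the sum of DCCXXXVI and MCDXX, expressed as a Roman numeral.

DCCXXXVI = 736
MCDXX = 1420
736 + 1420 = 2156

MMCLVI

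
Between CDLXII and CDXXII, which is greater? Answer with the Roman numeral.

CDLXII = 462
CDXXII = 422
462 is larger

CDLXII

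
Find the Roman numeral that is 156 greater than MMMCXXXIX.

MMMCXXXIX = 3139
3139 + 156 = 3295

MMMCCXCV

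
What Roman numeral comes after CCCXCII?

CCCXCII = 392, so the next integer is 392 + 1 = 393

CCCXCIII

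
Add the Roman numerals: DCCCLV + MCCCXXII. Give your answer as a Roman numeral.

DCCCLV = 855
MCCCXXII = 1322
855 + 1322 = 2177

MMCLXXVII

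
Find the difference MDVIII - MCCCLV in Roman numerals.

MDVIII = 1508
MCCCLV = 1355
1508 - 1355 = 153

CLIII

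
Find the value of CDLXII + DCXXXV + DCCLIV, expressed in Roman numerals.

CDLXII = 462, DCXXXV = 635, DCCLIV = 754
462 + 635 = 1097
1097 + 754 = 1851

MDCCCLI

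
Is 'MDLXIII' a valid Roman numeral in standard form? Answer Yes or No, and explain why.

'MDLXIII': Check the rules: uses only the symbols I, V, X, L, C, D, M; no symbol is repeated more than three times in a row; V, L and D each appear at most once; no smaller symbol precedes a larger one (values never increase from left to right). Value: M (1000) + D (500) + L (50) + X (10) + I (1) + I (1) + I (1) = 1563. So it is a valid standard Roman numeral.

Yes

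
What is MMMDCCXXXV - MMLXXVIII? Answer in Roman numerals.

MMMDCCXXXV = 3735
MMLXXVIII = 2078
3735 - 2078 = 1657

MDCLVII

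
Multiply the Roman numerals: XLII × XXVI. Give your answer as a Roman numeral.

XLII = 42
XXVI = 26
42 × 26 = 1092

MXCII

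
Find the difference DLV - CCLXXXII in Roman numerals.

DLV = 555
CCLXXXII = 282
555 - 282 = 273

CCLXXIII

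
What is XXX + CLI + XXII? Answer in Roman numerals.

XXX = 30, CLI = 151, XXII = 22
30 + 151 = 181
181 + 22 = 203

CCIII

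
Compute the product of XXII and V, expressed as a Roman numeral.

XXII = 22
V = 5
22 × 5 = 110

CX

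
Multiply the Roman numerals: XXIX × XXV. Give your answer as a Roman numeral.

XXIX = 29
XXV = 25
29 × 25 = 725

DCCXXV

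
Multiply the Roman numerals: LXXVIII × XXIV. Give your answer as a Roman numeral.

LXXVIII = 78
XXIV = 24
78 × 24 = 1872

MDCCCLXXII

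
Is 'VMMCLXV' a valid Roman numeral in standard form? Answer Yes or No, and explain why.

'VMMCLXV': V should not appear more than once

No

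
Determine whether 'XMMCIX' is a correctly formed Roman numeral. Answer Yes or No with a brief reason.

'XMMCIX': Invalid subtractive combination: XM

No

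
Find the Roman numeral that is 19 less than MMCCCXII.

MMCCCXII = 2312
2312 - 19 = 2293

MMCCXCIII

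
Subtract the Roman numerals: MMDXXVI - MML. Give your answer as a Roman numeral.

MMDXXVI = 2526
MML = 2050
2526 - 2050 = 476

CDLXXVI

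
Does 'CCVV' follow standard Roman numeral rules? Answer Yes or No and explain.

'CCVV': V should not appear more than once

No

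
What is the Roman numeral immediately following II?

II = 2, so the next integer is 2 + 1 = 3

III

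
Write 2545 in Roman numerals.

Convert 2545 to Roman numerals:
  2545 contains 2×1000 (MM)
  545 contains 1×500 (D)
  45 contains 1×40 (XL)
  5 contains 1×5 (V)

MMDXLV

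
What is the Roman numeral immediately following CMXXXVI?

CMXXXVI = 936; next is 937

CMXXXVII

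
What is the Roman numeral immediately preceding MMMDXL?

MMMDXL = 3540; previous is 3539

MMMDXXXIX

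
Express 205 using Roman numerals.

Convert 205 to Roman numerals:
  205 contains 2×100 (CC)
  5 contains 1×5 (V)

CCV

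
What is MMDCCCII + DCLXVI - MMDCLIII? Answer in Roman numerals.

MMDCCCII = 2802, DCLXVI = 666, MMDCLIII = 2653
2802 + 666 = 3468
3468 - 2653 = 815

DCCCXV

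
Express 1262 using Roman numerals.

Convert 1262 to Roman numerals:
  1262 contains 1×1000 (M)
  262 contains 2×100 (CC)
  62 contains 1×50 (L)
  12 contains 1×10 (X)
  2 contains 2×1 (II)

MCCLXII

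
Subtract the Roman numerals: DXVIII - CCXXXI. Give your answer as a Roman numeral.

DXVIII = 518
CCXXXI = 231
518 - 231 = 287

CCLXXXVII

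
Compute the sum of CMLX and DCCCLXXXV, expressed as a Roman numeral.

CMLX = 960
DCCCLXXXV = 885
960 + 885 = 1845

MDCCCXLV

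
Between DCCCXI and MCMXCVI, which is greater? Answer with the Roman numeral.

DCCCXI = 811
MCMXCVI = 1996
1996 is larger

MCMXCVI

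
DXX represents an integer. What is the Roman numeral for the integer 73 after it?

DXX = 520
520 + 73 = 593

DXCIII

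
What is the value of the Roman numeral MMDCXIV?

MMDCXIV: M=1000, M=1000, D=500, C=100, X=10, IV=4
1000 + 1000 + 500 + 100 + 10 + 4 = 2614

2614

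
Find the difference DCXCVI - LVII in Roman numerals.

DCXCVI = 696
LVII = 57
696 - 57 = 639

DCXXXIX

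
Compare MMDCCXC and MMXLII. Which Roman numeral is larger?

MMDCCXC = 2790
MMXLII = 2042
2790 is larger

MMDCCXC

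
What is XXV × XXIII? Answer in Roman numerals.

XXV = 25
XXIII = 23
25 × 23 = 575

DLXXV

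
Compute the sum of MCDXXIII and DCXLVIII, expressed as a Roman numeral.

MCDXXIII = 1423
DCXLVIII = 648
1423 + 648 = 2071

MMLXXI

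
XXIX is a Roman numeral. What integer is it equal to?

XXIX: X=10, X=10, IX=9
10 + 10 + 9 = 29

29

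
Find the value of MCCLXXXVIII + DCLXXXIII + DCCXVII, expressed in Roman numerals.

MCCLXXXVIII = 1288, DCLXXXIII = 683, DCCXVII = 717
1288 + 683 = 1971
1971 + 717 = 2688

MMDCLXXXVIII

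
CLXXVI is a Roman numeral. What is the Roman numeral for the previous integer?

CLXXVI = 176; previous is 175

CLXXV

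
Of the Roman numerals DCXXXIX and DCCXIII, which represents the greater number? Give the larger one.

DCXXXIX = 639
DCCXIII = 713
713 is larger

DCCXIII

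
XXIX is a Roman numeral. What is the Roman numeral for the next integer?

XXIX = 29, so the next integer is 29 + 1 = 30

XXX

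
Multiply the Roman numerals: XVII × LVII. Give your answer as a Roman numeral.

XVII = 17
LVII = 57
17 × 57 = 969

CMLXIX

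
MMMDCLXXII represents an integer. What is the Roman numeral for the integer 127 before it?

MMMDCLXXII = 3672
3672 - 127 = 3545

MMMDXLV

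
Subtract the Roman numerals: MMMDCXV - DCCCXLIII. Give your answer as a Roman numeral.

MMMDCXV = 3615
DCCCXLIII = 843
3615 - 843 = 2772

MMDCCLXXII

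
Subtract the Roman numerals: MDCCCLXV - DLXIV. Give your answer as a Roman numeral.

MDCCCLXV = 1865
DLXIV = 564
1865 - 564 = 1301

MCCCI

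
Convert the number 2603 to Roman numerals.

Convert 2603 to Roman numerals:
  2603 contains 2×1000 (MM)
  603 contains 1×500 (D)
  103 contains 1×100 (C)
  3 contains 3×1 (III)

MMDCIII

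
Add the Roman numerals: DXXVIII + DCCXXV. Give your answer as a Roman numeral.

DXXVIII = 528
DCCXXV = 725
528 + 725 = 1253

MCCLIII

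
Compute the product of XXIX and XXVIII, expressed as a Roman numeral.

XXIX = 29
XXVIII = 28
29 × 28 = 812

DCCCXII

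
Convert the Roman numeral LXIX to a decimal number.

LXIX: L=50, X=10, IX=9
50 + 10 + 9 = 69

69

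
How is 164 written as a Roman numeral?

Convert 164 to Roman numerals:
  164 contains 1×100 (C)
  64 contains 1×50 (L)
  14 contains 1×10 (X)
  4 contains 1×4 (IV)

CLXIV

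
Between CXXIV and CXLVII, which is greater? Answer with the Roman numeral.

CXXIV = 124
CXLVII = 147
147 is larger

CXLVII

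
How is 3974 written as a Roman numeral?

Convert 3974 to Roman numerals:
  3974 contains 3×1000 (MMM)
  974 contains 1×900 (CM)
  74 contains 1×50 (L)
  24 contains 2×10 (XX)
  4 contains 1×4 (IV)

MMMCMLXXIV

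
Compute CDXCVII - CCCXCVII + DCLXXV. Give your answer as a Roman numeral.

CDXCVII = 497, CCCXCVII = 397, DCLXXV = 675
497 - 397 = 100
100 + 675 = 775

DCCLXXV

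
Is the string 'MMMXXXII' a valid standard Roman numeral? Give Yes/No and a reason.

'MMMXXXII': Check the rules: uses only the symbols I, V, X, L, C, D, M; no symbol is repeated more than three times in a row; V, L and D each appear at most once; no smaller symbol precedes a larger one (values never increase from left to right). Value: M (1000) + M (1000) + M (1000) + X (10) + X (10) + X (10) + I (1) + I (1) = 3032. So it is a valid standard Roman numeral.

Yes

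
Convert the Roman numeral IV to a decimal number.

IV: IV=4

4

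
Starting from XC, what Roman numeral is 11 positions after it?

XC = 90
90 + 11 = 101

CI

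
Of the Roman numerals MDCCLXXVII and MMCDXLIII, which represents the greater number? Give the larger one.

MDCCLXXVII = 1777
MMCDXLIII = 2443
2443 is larger

MMCDXLIII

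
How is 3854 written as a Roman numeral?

Convert 3854 to Roman numerals:
  3854 contains 3×1000 (MMM)
  854 contains 1×500 (D)
  354 contains 3×100 (CCC)
  54 contains 1×50 (L)
  4 contains 1×4 (IV)

MMMDCCCLIV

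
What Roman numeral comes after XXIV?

XXIV = 24, so the next integer is 24 + 1 = 25

XXV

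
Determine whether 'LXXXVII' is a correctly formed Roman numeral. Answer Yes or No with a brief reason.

'LXXXVII': Check the rules: uses only the symbols I, V, X, L, C, D, M; no symbol is repeated more than three times in a row; V, L and D each appear at most once; no smaller symbol precedes a larger one (values never increase from left to right). Value: L (50) + X (10) + X (10) + X (10) + V (5) + I (1) + I (1) = 87. So it is a valid standard Roman numeral.

Yes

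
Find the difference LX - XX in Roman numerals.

LX = 60
XX = 20
60 - 20 = 40

XL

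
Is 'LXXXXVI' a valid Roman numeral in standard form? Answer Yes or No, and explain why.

'LXXXXVI': More than 3 consecutive X's

No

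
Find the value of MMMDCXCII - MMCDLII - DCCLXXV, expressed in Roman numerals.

MMMDCXCII = 3692, MMCDLII = 2452, DCCLXXV = 775
3692 - 2452 = 1240
1240 - 775 = 465

CDLXV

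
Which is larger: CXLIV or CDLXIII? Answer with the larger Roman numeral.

CXLIV = 144
CDLXIII = 463
463 is larger

CDLXIII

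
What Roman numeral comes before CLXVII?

CLXVII = 167, so the previous integer is 167 - 1 = 166

CLXVI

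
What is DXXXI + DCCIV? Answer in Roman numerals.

DXXXI = 531
DCCIV = 704
531 + 704 = 1235

MCCXXXV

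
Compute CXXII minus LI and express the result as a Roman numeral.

CXXII = 122
LI = 51
122 - 51 = 71

LXXI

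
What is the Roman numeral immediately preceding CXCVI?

CXCVI = 196, so the previous integer is 196 - 1 = 195

CXCV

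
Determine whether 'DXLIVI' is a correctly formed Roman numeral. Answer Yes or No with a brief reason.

'DXLIVI': I cannot come right after the subtractive pair IV: once I is subtracted in IV, the next symbol must be smaller than I

No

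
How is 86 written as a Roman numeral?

Convert 86 to Roman numerals:
  86 contains 1×50 (L)
  36 contains 3×10 (XXX)
  6 contains 1×5 (V)
  1 contains 1×1 (I)

LXXXVI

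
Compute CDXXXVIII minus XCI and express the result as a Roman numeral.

CDXXXVIII = 438
XCI = 91
438 - 91 = 347

CCCXLVII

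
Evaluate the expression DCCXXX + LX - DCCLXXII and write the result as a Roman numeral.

DCCXXX = 730, LX = 60, DCCLXXII = 772
730 + 60 = 790
790 - 772 = 18

XVIII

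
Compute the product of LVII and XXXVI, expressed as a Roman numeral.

LVII = 57
XXXVI = 36
57 × 36 = 2052

MMLII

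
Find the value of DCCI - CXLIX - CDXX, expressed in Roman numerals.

DCCI = 701, CXLIX = 149, CDXX = 420
701 - 149 = 552
552 - 420 = 132

CXXXII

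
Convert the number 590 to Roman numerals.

Convert 590 to Roman numerals:
  590 contains 1×500 (D)
  90 contains 1×90 (XC)

DXC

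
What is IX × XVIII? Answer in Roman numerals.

IX = 9
XVIII = 18
9 × 18 = 162

CLXII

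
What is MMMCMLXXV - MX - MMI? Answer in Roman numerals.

MMMCMLXXV = 3975, MX = 1010, MMI = 2001
3975 - 1010 = 2965
2965 - 2001 = 964

CMLXIV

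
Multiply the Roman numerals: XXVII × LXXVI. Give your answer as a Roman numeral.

XXVII = 27
LXXVI = 76
27 × 76 = 2052

MMLII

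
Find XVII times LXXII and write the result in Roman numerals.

XVII = 17
LXXII = 72
17 × 72 = 1224

MCCXXIV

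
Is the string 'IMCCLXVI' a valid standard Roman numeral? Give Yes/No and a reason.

'IMCCLXVI': Invalid subtractive combination: IM

No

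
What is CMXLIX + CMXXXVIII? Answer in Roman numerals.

CMXLIX = 949
CMXXXVIII = 938
949 + 938 = 1887

MDCCCLXXXVII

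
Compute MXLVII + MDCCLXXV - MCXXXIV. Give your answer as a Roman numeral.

MXLVII = 1047, MDCCLXXV = 1775, MCXXXIV = 1134
1047 + 1775 = 2822
2822 - 1134 = 1688

MDCLXXXVIII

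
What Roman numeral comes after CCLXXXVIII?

CCLXXXVIII = 288; next is 289

CCLXXXIX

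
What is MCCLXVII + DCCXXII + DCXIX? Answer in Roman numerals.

MCCLXVII = 1267, DCCXXII = 722, DCXIX = 619
1267 + 722 = 1989
1989 + 619 = 2608

MMDCVIII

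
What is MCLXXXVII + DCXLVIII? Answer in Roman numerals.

MCLXXXVII = 1187
DCXLVIII = 648
1187 + 648 = 1835

MDCCCXXXV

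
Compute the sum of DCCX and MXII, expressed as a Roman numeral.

DCCX = 710
MXII = 1012
710 + 1012 = 1722

MDCCXXII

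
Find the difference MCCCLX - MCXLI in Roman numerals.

MCCCLX = 1360
MCXLI = 1141
1360 - 1141 = 219

CCXIX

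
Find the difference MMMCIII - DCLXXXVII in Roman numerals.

MMMCIII = 3103
DCLXXXVII = 687
3103 - 687 = 2416

MMCDXVI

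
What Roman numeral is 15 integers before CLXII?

CLXII = 162
162 - 15 = 147

CXLVII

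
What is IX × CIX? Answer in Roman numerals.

IX = 9
CIX = 109
9 × 109 = 981

CMLXXXI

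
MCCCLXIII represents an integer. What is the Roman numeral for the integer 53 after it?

MCCCLXIII = 1363
1363 + 53 = 1416

MCDXVI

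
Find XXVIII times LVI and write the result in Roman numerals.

XXVIII = 28
LVI = 56
28 × 56 = 1568

MDLXVIII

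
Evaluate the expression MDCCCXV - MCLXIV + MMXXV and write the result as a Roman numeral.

MDCCCXV = 1815, MCLXIV = 1164, MMXXV = 2025
1815 - 1164 = 651
651 + 2025 = 2676

MMDCLXXVI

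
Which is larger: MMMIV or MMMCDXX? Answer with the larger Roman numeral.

MMMIV = 3004
MMMCDXX = 3420
3420 is larger

MMMCDXX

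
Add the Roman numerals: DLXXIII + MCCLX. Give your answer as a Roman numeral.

DLXXIII = 573
MCCLX = 1260
573 + 1260 = 1833

MDCCCXXXIII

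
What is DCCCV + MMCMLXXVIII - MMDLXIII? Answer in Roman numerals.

DCCCV = 805, MMCMLXXVIII = 2978, MMDLXIII = 2563
805 + 2978 = 3783
3783 - 2563 = 1220

MCCXX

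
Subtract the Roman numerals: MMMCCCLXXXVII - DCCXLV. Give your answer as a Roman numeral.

MMMCCCLXXXVII = 3387
DCCXLV = 745
3387 - 745 = 2642

MMDCXLII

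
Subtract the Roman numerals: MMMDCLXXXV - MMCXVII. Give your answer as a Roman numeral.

MMMDCLXXXV = 3685
MMCXVII = 2117
3685 - 2117 = 1568

MDLXVIII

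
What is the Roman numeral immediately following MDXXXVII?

MDXXXVII = 1537; next is 1538

MDXXXVIII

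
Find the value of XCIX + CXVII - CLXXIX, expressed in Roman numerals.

XCIX = 99, CXVII = 117, CLXXIX = 179
99 + 117 = 216
216 - 179 = 37

XXXVII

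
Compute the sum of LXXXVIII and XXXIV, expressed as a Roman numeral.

LXXXVIII = 88
XXXIV = 34
88 + 34 = 122

CXXII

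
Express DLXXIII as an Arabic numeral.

DLXXIII: D=500, L=50, X=10, X=10, I=1, I=1, I=1
500 + 50 + 10 + 10 + 1 + 1 + 1 = 573

573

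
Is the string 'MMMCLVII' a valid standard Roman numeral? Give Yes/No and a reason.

'MMMCLVII': Check the rules: uses only the symbols I, V, X, L, C, D, M; no symbol is repeated more than three times in a row; V, L and D each appear at most once; no smaller symbol precedes a larger one (values never increase from left to right). Value: M (1000) + M (1000) + M (1000) + C (100) + L (50) + V (5) + I (1) + I (1) = 3157. So it is a valid standard Roman numeral.

Yes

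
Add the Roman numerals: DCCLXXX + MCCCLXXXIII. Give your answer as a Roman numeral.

DCCLXXX = 780
MCCCLXXXIII = 1383
780 + 1383 = 2163

MMCLXIII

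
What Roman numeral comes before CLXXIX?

CLXXIX = 179; previous is 178

CLXXVIII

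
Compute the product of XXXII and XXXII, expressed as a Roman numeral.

XXXII = 32
XXXII = 32
32 × 32 = 1024

MXXIV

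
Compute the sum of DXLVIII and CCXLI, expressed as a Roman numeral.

DXLVIII = 548
CCXLI = 241
548 + 241 = 789

DCCLXXXIX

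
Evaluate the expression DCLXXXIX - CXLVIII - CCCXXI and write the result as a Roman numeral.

DCLXXXIX = 689, CXLVIII = 148, CCCXXI = 321
689 - 148 = 541
541 - 321 = 220

CCXX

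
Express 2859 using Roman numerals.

Convert 2859 to Roman numerals:
  2859 contains 2×1000 (MM)
  859 contains 1×500 (D)
  359 contains 3×100 (CCC)
  59 contains 1×50 (L)
  9 contains 1×9 (IX)

MMDCCCLIX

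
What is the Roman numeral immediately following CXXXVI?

CXXXVI = 136; next is 137

CXXXVII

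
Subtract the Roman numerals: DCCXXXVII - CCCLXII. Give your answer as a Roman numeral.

DCCXXXVII = 737
CCCLXII = 362
737 - 362 = 375

CCCLXXV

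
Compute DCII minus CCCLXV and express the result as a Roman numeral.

DCII = 602
CCCLXV = 365
602 - 365 = 237

CCXXXVII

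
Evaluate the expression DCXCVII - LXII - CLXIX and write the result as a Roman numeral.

DCXCVII = 697, LXII = 62, CLXIX = 169
697 - 62 = 635
635 - 169 = 466

CDLXVI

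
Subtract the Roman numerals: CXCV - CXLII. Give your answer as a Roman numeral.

CXCV = 195
CXLII = 142
195 - 142 = 53

LIII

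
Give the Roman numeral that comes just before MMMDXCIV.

MMMDXCIV = 3594, so the previous integer is 3594 - 1 = 3593

MMMDXCIII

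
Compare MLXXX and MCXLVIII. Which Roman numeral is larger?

MLXXX = 1080
MCXLVIII = 1148
1148 is larger

MCXLVIII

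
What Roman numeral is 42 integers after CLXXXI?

CLXXXI = 181
181 + 42 = 223

CCXXIII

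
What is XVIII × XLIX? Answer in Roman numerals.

XVIII = 18
XLIX = 49
18 × 49 = 882

DCCCLXXXII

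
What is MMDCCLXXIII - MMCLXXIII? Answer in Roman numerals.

MMDCCLXXIII = 2773
MMCLXXIII = 2173
2773 - 2173 = 600

DC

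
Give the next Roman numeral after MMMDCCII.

MMMDCCII = 3702, so the next integer is 3702 + 1 = 3703

MMMDCCIII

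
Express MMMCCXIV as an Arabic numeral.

MMMCCXIV: M=1000, M=1000, M=1000, C=100, C=100, X=10, IV=4
1000 + 1000 + 1000 + 100 + 100 + 10 + 4 = 3214

3214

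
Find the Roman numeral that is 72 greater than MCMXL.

MCMXL = 1940
1940 + 72 = 2012

MMXII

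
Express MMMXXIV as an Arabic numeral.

MMMXXIV: M=1000, M=1000, M=1000, X=10, X=10, IV=4
1000 + 1000 + 1000 + 10 + 10 + 4 = 3024

3024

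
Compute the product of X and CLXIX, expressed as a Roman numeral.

X = 10
CLXIX = 169
10 × 169 = 1690

MDCXC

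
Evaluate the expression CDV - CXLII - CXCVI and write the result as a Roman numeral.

CDV = 405, CXLII = 142, CXCVI = 196
405 - 142 = 263
263 - 196 = 67

LXVII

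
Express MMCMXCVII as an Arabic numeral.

MMCMXCVII: M=1000, M=1000, CM=900, XC=90, V=5, I=1, I=1
1000 + 1000 + 900 + 90 + 5 + 1 + 1 = 2997

2997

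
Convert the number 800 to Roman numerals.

Convert 800 to Roman numerals:
  800 contains 1×500 (D)
  300 contains 3×100 (CCC)

DCCC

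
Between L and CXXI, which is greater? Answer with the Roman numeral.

L = 50
CXXI = 121
121 is larger

CXXI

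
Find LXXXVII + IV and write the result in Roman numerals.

LXXXVII = 87
IV = 4
87 + 4 = 91

XCI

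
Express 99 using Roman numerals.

Convert 99 to Roman numerals:
  99 contains 1×90 (XC)
  9 contains 1×9 (IX)

XCIX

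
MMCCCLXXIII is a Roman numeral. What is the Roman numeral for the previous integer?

MMCCCLXXIII = 2373; previous is 2372

MMCCCLXXII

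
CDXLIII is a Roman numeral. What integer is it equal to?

CDXLIII: CD=400, XL=40, I=1, I=1, I=1
400 + 40 + 1 + 1 + 1 = 443

443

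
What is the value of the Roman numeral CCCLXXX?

CCCLXXX: C=100, C=100, C=100, L=50, X=10, X=10, X=10
100 + 100 + 100 + 50 + 10 + 10 + 10 = 380

380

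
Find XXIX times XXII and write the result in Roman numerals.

XXIX = 29
XXII = 22
29 × 22 = 638

DCXXXVIII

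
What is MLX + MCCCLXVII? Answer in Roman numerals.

MLX = 1060
MCCCLXVII = 1367
1060 + 1367 = 2427

MMCDXXVII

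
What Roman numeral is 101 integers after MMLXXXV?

MMLXXXV = 2085
2085 + 101 = 2186

MMCLXXXVI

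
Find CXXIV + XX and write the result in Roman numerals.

CXXIV = 124
XX = 20
124 + 20 = 144

CXLIV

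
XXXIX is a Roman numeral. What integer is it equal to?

XXXIX: X=10, X=10, X=10, IX=9
10 + 10 + 10 + 9 = 39

39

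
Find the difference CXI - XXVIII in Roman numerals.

CXI = 111
XXVIII = 28
111 - 28 = 83

LXXXIII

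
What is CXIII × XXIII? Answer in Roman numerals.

CXIII = 113
XXIII = 23
113 × 23 = 2599

MMDXCIX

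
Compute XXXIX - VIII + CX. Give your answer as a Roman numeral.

XXXIX = 39, VIII = 8, CX = 110
39 - 8 = 31
31 + 110 = 141

CXLI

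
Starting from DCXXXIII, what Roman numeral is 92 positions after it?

DCXXXIII = 633
633 + 92 = 725

DCCXXV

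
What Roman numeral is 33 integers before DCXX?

DCXX = 620
620 - 33 = 587

DLXXXVII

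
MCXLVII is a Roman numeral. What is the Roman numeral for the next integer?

MCXLVII = 1147; next is 1148

MCXLVIII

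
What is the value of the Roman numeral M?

M: M=1000

1000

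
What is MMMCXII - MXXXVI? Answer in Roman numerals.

MMMCXII = 3112
MXXXVI = 1036
3112 - 1036 = 2076

MMLXXVI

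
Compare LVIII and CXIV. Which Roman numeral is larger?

LVIII = 58
CXIV = 114
114 is larger

CXIV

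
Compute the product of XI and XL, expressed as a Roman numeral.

XI = 11
XL = 40
11 × 40 = 440

CDXL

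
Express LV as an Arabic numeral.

LV: L=50, V=5
50 + 5 = 55

55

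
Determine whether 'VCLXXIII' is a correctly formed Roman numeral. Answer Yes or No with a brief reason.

'VCLXXIII': Invalid subtractive combination: VC

No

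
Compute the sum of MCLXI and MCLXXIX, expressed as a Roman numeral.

MCLXI = 1161
MCLXXIX = 1179
1161 + 1179 = 2340

MMCCCXL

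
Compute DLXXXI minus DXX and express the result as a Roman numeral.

DLXXXI = 581
DXX = 520
581 - 520 = 61

LXI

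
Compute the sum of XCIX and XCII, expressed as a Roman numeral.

XCIX = 99
XCII = 92
99 + 92 = 191

CXCI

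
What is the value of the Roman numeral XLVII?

XLVII: XL=40, V=5, I=1, I=1
40 + 5 + 1 + 1 = 47

47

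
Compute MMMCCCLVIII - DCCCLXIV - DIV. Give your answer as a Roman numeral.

MMMCCCLVIII = 3358, DCCCLXIV = 864, DIV = 504
3358 - 864 = 2494
2494 - 504 = 1990

MCMXC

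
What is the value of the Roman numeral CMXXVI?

CMXXVI: CM=900, X=10, X=10, V=5, I=1
900 + 10 + 10 + 5 + 1 = 926

926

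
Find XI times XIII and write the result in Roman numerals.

XI = 11
XIII = 13
11 × 13 = 143

CXLIII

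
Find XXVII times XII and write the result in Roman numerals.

XXVII = 27
XII = 12
27 × 12 = 324

CCCXXIV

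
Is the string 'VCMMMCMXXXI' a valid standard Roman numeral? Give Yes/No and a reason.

'VCMMMCMXXXI': Invalid subtractive combination: VC

No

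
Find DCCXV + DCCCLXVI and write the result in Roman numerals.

DCCXV = 715
DCCCLXVI = 866
715 + 866 = 1581

MDLXXXI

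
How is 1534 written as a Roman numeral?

Convert 1534 to Roman numerals:
  1534 contains 1×1000 (M)
  534 contains 1×500 (D)
  34 contains 3×10 (XXX)
  4 contains 1×4 (IV)

MDXXXIV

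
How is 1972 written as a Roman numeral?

Convert 1972 to Roman numerals:
  1972 contains 1×1000 (M)
  972 contains 1×900 (CM)
  72 contains 1×50 (L)
  22 contains 2×10 (XX)
  2 contains 2×1 (II)

MCMLXXII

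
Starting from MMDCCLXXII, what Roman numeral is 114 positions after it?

MMDCCLXXII = 2772
2772 + 114 = 2886

MMDCCCLXXXVI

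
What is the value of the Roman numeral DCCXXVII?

DCCXXVII: D=500, C=100, C=100, X=10, X=10, V=5, I=1, I=1
500 + 100 + 100 + 10 + 10 + 5 + 1 + 1 = 727

727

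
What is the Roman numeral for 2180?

Convert 2180 to Roman numerals:
  2180 contains 2×1000 (MM)
  180 contains 1×100 (C)
  80 contains 1×50 (L)
  30 contains 3×10 (XXX)

MMCLXXX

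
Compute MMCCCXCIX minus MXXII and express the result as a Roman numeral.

MMCCCXCIX = 2399
MXXII = 1022
2399 - 1022 = 1377

MCCCLXXVII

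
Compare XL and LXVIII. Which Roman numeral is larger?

XL = 40
LXVIII = 68
68 is larger

LXVIII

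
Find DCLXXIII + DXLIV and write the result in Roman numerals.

DCLXXIII = 673
DXLIV = 544
673 + 544 = 1217

MCCXVII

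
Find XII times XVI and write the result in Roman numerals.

XII = 12
XVI = 16
12 × 16 = 192

CXCII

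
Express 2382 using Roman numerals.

Convert 2382 to Roman numerals:
  2382 contains 2×1000 (MM)
  382 contains 3×100 (CCC)
  82 contains 1×50 (L)
  32 contains 3×10 (XXX)
  2 contains 2×1 (II)

MMCCCLXXXII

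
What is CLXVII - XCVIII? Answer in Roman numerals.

CLXVII = 167
XCVIII = 98
167 - 98 = 69

LXIX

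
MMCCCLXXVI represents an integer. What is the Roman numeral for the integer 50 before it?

MMCCCLXXVI = 2376
2376 - 50 = 2326

MMCCCXXVI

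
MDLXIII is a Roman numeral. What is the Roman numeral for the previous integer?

MDLXIII = 1563, so the previous integer is 1563 - 1 = 1562

MDLXII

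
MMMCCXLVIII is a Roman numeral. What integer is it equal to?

MMMCCXLVIII: M=1000, M=1000, M=1000, C=100, C=100, XL=40, V=5, I=1, I=1, I=1
1000 + 1000 + 1000 + 100 + 100 + 40 + 5 + 1 + 1 + 1 = 3248

3248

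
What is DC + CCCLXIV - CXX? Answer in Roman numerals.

DC = 600, CCCLXIV = 364, CXX = 120
600 + 364 = 964
964 - 120 = 844

DCCCXLIV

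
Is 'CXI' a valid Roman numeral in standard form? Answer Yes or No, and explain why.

'CXI': Check the rules: uses only the symbols I, V, X, L, C, D, M; no symbol is repeated more than three times in a row; V, L and D each appear at most once; no smaller symbol precedes a larger one (values never increase from left to right). Value: C (100) + X (10) + I (1) = 111. So it is a valid standard Roman numeral.

Yes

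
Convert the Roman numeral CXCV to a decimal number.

CXCV: C=100, XC=90, V=5
100 + 90 + 5 = 195

195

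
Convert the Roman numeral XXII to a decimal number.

XXII: X=10, X=10, I=1, I=1
10 + 10 + 1 + 1 = 22

22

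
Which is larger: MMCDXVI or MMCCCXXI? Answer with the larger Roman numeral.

MMCDXVI = 2416
MMCCCXXI = 2321
2416 is larger

MMCDXVI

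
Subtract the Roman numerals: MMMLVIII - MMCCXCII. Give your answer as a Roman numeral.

MMMLVIII = 3058
MMCCXCII = 2292
3058 - 2292 = 766

DCCLXVI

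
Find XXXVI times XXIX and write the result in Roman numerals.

XXXVI = 36
XXIX = 29
36 × 29 = 1044

MXLIV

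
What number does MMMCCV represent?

MMMCCV: M=1000, M=1000, M=1000, C=100, C=100, V=5
1000 + 1000 + 1000 + 100 + 100 + 5 = 3205

3205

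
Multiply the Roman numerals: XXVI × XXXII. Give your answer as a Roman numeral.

XXVI = 26
XXXII = 32
26 × 32 = 832

DCCCXXXII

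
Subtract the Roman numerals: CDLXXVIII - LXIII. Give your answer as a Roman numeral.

CDLXXVIII = 478
LXIII = 63
478 - 63 = 415

CDXV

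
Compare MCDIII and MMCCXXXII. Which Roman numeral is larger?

MCDIII = 1403
MMCCXXXII = 2232
2232 is larger

MMCCXXXII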